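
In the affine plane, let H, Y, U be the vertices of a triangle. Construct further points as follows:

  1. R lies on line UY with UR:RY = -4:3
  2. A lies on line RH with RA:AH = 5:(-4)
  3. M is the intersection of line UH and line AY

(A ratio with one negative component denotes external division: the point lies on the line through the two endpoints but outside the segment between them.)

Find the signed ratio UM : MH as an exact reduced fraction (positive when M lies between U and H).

UM:MH = 5/12

Choose coordinates H = (0, 0), Y = (1, 0), U = (0, 1).
1. R lies on line UY with UR:RY = -4:3 ⇒ R = (4, -3)
2. A lies on line RH with RA:AH = 5:(-4) ⇒ A = (-16, 12)
3. M is the intersection of line UH and line AY ⇒ M = (0, 12/17)
M = U + t·(H−U) with t = 5/17, so UM:MH = t:(1−t) = 5/17:12/17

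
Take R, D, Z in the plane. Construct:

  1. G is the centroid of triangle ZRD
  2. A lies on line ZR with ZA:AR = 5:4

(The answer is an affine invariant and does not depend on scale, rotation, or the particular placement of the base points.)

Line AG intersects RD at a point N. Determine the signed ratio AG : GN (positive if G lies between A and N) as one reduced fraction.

Assign R = (0, 0), D = (1, 0), Z = (0, 1) — the answer is frame-independent, so this choice is without loss of generality.
1. G is the centroid of triangle ZRD ⇒ G = (1/3, 1/3)
2. A lies on line ZR with ZA:AR = 5:4 ⇒ A = (0, 4/9)
line AG meets RD at N = (4/3, 0)
G = A + t·(N−A) with t = 1/4, so AG:GN = 1/4:3/4

AG:GN = 1/3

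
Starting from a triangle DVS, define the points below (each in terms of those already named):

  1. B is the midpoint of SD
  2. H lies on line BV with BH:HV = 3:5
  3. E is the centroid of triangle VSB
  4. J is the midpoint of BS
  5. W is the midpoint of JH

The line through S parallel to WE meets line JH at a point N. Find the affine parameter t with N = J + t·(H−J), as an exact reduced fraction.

Work in coordinates with D = (0, 0), V = (1, 0), S = (0, 1).
1. B is the midpoint of SD ⇒ B = (0, 1/2)
2. H lies on line BV with BH:HV = 3:5 ⇒ H = (3/8, 5/16)
3. E is the centroid of triangle VSB ⇒ E = (1/3, 1/2)
4. J is the midpoint of BS ⇒ J = (0, 3/4)
5. W is the midpoint of JH ⇒ W = (3/16, 17/32)
through S parallel to WE: direction (7/48, -1/32); meets JH at N = (-21/80, 169/160)
N = J + t·(H−J) with t = -7/10

t = -7/10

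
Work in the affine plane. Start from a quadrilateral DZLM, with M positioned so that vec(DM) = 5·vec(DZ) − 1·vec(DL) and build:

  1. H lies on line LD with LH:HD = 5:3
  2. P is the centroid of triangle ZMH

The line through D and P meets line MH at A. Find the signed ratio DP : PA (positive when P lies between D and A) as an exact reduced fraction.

DP:PA = 41/4

Set D = (0, 0), Z = (1, 0), L = (0, 1), M = (5, -1); any affine frame gives the same invariant.
1. H lies on line LD with LH:HD = 5:3 ⇒ H = (0, 3/8)
2. P is the centroid of triangle ZMH ⇒ P = (2, -5/24)
line DP meets MH at A = (90/41, -75/328)
P = D + t·(A−D) with t = 41/45, so DP:PA = 41/45:4/45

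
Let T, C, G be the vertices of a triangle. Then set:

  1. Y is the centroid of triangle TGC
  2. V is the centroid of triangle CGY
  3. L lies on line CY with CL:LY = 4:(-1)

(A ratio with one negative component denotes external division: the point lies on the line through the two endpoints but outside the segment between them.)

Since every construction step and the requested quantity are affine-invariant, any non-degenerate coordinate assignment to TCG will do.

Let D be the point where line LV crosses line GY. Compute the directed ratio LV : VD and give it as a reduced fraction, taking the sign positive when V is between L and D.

Assign T = (0, 0), C = (1, 0), G = (0, 1) — the answer is frame-independent, so this choice is without loss of generality.
1. Y is the centroid of triangle TGC ⇒ Y = (1/3, 1/3)
2. V is the centroid of triangle CGY ⇒ V = (4/9, 4/9)
3. L lies on line CY with CL:LY = 4:(-1) ⇒ L = (1/9, 4/9)
line LV meets GY at D = (5/18, 4/9)
V = L + t·(D−L) with t = 2, so LV:VD = 2:-1

LV:VD = -2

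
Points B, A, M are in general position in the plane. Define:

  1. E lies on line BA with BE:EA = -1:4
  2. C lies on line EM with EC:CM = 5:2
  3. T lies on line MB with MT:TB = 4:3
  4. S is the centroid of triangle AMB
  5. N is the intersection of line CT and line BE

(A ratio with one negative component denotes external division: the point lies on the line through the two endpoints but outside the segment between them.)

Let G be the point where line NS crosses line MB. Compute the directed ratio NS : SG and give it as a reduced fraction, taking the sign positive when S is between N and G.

Assign B = (0, 0), A = (1, 0), M = (0, 1) — the answer is frame-independent, so this choice is without loss of generality.
1. E lies on line BA with BE:EA = -1:4 ⇒ E = (-1/3, 0)
2. C lies on line EM with EC:CM = 5:2 ⇒ C = (-2/21, 5/7)
3. T lies on line MB with MT:TB = 4:3 ⇒ T = (0, 3/7)
4. S is the centroid of triangle AMB ⇒ S = (1/3, 1/3)
5. N is the intersection of line CT and line BE ⇒ N = (1/7, 0)
line NS meets MB at G = (0, -1/4)
S = N + t·(G−N) with t = -4/3, so NS:SG = -4/3:7/3

NS:SG = -4/7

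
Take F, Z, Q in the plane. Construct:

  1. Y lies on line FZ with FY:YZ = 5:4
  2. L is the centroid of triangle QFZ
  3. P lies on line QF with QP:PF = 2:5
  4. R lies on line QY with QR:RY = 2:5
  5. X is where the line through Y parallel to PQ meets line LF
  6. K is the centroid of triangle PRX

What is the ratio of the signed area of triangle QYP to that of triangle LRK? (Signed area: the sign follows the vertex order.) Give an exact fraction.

[QYP]:[LRK] = 189/25

Assign F = (0, 0), Z = (1, 0), Q = (0, 1) — the answer is frame-independent, so this choice is without loss of generality.
1. Y lies on line FZ with FY:YZ = 5:4 ⇒ Y = (5/9, 0)
2. L is the centroid of triangle QFZ ⇒ L = (1/3, 1/3)
3. P lies on line QF with QP:PF = 2:5 ⇒ P = (0, 5/7)
4. R lies on line QY with QR:RY = 2:5 ⇒ R = (10/63, 5/7)
5. X is where the line through Y parallel to PQ meets line LF ⇒ X = (5/9, 5/9)
6. K is the centroid of triangle PRX ⇒ K = (5/21, 125/189)
2·[QYP] = -10/63, 2·[LRK] = -250/11907
[QYP]:[LRK] = -10/63:-250/11907 = 189/25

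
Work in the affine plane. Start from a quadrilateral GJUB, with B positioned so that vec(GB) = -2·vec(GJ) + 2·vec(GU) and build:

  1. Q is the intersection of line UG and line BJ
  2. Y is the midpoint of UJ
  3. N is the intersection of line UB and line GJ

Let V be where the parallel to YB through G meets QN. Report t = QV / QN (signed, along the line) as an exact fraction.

t = -5/4

Assign G = (0, 0), J = (1, 0), U = (0, 1), B = (-2, 2) — the answer is frame-independent, so this choice is without loss of generality.
1. Q is the intersection of line UG and line BJ ⇒ Q = (0, 2/3)
2. Y is the midpoint of UJ ⇒ Y = (1/2, 1/2)
3. N is the intersection of line UB and line GJ ⇒ N = (2, 0)
through G parallel to YB: direction (-5/2, 3/2); meets QN at V = (-5/2, 3/2)
V = Q + t·(N−Q) with t = -5/4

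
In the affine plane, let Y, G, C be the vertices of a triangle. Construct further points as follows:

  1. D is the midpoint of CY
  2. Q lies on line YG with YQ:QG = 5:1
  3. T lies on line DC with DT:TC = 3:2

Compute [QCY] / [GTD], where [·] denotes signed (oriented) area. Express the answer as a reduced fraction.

[QCY]:[GTD] = 25/9

Work in coordinates with Y = (0, 0), G = (1, 0), C = (0, 1).
1. D is the midpoint of CY ⇒ D = (0, 1/2)
2. Q lies on line YG with YQ:QG = 5:1 ⇒ Q = (5/6, 0)
3. T lies on line DC with DT:TC = 3:2 ⇒ T = (0, 4/5)
2·[QCY] = 5/6, 2·[GTD] = 3/10
[QCY]:[GTD] = 5/6:3/10 = 25/9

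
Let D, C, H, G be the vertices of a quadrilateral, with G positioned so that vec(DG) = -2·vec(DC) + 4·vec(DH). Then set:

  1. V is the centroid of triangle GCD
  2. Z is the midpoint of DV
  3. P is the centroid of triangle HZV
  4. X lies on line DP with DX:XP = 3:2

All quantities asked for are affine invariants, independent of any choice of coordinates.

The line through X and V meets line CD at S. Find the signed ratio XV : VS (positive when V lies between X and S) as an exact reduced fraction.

XV:VS = -11/20

Choose coordinates D = (0, 0), C = (1, 0), H = (0, 1), G = (-2, 4).
1. V is the centroid of triangle GCD ⇒ V = (-1/3, 4/3)
2. Z is the midpoint of DV ⇒ Z = (-1/6, 2/3)
3. P is the centroid of triangle HZV ⇒ P = (-1/6, 1)
4. X lies on line DP with DX:XP = 3:2 ⇒ X = (-1/10, 3/5)
line XV meets CD at S = (1/11, 0)
V = X + t·(S−X) with t = -11/9, so XV:VS = -11/9:20/9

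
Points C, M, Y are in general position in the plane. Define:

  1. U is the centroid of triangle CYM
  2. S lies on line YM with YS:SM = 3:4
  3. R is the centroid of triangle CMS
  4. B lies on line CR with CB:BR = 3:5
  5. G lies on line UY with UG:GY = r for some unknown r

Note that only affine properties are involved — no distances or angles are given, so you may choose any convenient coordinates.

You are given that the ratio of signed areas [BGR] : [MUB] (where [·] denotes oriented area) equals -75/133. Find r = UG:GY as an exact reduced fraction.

r = 2/5

Set C = (0, 0), M = (1, 0), Y = (0, 1); any affine frame gives the same invariant.
1. U is the centroid of triangle CYM ⇒ U = (1/3, 1/3)
2. S lies on line YM with YS:SM = 3:4 ⇒ S = (3/7, 4/7)
3. R is the centroid of triangle CMS ⇒ R = (10/21, 4/21)
4. B lies on line CR with CB:BR = 3:5 ⇒ B = (5/28, 1/14)
5. With UG:GY = r, write λ = r/(r+1) so G = U + λ·(Y−U); G is affine-linear in λ
Every point depending on G is an affine combination of G and λ-independent points, so each such coordinate is linear in λ; the λ² term in each signed area is a multiple of (Y−U)×(Y−U) = 0, so 2·[BGR] and 2·[MUB] are each linear in λ. Evaluating at λ=0 and λ=1:
  2·[BGR] = -5/21·λ − 5/84,   2·[MUB] = 19/84
So [BGR]:[MUB] = (-5/21·λ − 5/84) / (19/84). Setting this equal to -75/133:
  -5/21·λ − 5/84 = -75/133·(19/84)  ⇒  λ = 2/7
Then r = λ/(1−λ) = (2/7)/(5/7) = 2/5. Check: with r = 2/5, G = (5/21, 11/21) and [BGR]:[MUB] = -75/133 as required.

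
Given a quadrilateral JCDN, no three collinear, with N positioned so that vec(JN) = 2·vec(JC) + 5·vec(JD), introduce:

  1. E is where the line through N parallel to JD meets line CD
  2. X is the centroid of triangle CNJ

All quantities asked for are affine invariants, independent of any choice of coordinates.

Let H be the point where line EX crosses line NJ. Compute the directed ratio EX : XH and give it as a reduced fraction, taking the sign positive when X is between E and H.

EX:XH = 31/5

Choose coordinates J = (0, 0), C = (1, 0), D = (0, 1), N = (2, 5).
1. E is where the line through N parallel to JD meets line CD ⇒ E = (2, -1)
2. X is the centroid of triangle CNJ ⇒ X = (1, 5/3)
line EX meets NJ at H = (26/31, 65/31)
X = E + t·(H−E) with t = 31/36, so EX:XH = 31/36:5/36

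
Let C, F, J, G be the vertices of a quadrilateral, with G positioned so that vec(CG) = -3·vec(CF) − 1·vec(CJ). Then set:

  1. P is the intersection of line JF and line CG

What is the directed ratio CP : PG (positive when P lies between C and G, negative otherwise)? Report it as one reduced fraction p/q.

Assign C = (0, 0), F = (1, 0), J = (0, 1), G = (-3, -1) — the answer is frame-independent, so this choice is without loss of generality.
1. P is the intersection of line JF and line CG ⇒ P = (3/4, 1/4)
P = C + t·(G−C) with t = -1/4, so CP:PG = t:(1−t) = -1/4:5/4

CP:PG = -1/5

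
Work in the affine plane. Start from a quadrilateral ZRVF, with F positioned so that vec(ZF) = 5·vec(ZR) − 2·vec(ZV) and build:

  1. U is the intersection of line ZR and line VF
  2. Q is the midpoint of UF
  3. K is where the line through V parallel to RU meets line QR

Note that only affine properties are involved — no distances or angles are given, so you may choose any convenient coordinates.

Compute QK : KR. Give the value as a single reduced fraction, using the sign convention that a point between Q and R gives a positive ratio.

Choose coordinates Z = (0, 0), R = (1, 0), V = (0, 1), F = (5, -2).
1. U is the intersection of line ZR and line VF ⇒ U = (5/3, 0)
2. Q is the midpoint of UF ⇒ Q = (10/3, -1)
3. K is where the line through V parallel to RU meets line QR ⇒ K = (-4/3, 1)
K = Q + t·(R−Q) with t = 2, so QK:KR = t:(1−t) = 2:-1

QK:KR = -2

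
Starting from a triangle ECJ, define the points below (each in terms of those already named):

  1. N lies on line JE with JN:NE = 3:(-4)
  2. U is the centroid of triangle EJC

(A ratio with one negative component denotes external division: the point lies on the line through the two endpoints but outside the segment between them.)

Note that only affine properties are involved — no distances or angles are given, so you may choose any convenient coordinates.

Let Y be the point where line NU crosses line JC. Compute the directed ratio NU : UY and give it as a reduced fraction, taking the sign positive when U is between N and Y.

Set E = (0, 0), C = (1, 0), J = (0, 1); any affine frame gives the same invariant.
1. N lies on line JE with JN:NE = 3:(-4) ⇒ N = (0, 4)
2. U is the centroid of triangle EJC ⇒ U = (1/3, 1/3)
line NU meets JC at Y = (3/10, 7/10)
U = N + t·(Y−N) with t = 10/9, so NU:UY = 10/9:-1/9

NU:UY = -10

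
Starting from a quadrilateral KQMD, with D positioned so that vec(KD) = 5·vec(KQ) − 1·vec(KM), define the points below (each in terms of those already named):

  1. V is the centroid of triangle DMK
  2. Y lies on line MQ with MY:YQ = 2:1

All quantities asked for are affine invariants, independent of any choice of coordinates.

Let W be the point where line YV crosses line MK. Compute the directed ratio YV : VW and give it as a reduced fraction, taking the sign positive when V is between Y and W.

YV:VW = -3/5

Assign K = (0, 0), Q = (1, 0), M = (0, 1), D = (5, -1) — the answer is frame-independent, so this choice is without loss of generality.
1. V is the centroid of triangle DMK ⇒ V = (5/3, 0)
2. Y lies on line MQ with MY:YQ = 2:1 ⇒ Y = (2/3, 1/3)
line YV meets MK at W = (0, 5/9)
V = Y + t·(W−Y) with t = -3/2, so YV:VW = -3/2:5/2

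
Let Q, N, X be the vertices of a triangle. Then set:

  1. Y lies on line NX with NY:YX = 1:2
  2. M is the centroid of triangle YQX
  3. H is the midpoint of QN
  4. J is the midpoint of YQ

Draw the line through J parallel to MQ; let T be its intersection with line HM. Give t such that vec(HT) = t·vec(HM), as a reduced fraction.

Set Q = (0, 0), N = (1, 0), X = (0, 1); any affine frame gives the same invariant.
1. Y lies on line NX with NY:YX = 1:2 ⇒ Y = (2/3, 1/3)
2. M is the centroid of triangle YQX ⇒ M = (2/9, 4/9)
3. H is the midpoint of QN ⇒ H = (1/2, 0)
4. J is the midpoint of YQ ⇒ J = (1/3, 1/6)
through J parallel to MQ: direction (-2/9, -4/9); meets HM at T = (13/36, 2/9)
T = H + t·(M−H) with t = 1/2

t = 1/2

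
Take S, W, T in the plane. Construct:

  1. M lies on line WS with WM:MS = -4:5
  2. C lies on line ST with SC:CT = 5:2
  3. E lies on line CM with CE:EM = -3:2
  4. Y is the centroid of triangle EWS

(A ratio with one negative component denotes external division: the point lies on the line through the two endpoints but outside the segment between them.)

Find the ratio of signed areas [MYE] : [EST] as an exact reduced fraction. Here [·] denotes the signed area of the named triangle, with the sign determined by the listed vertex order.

[MYE]:[EST] = -2/7

Work in coordinates with S = (0, 0), W = (1, 0), T = (0, 1).
1. M lies on line WS with WM:MS = -4:5 ⇒ M = (5, 0)
2. C lies on line ST with SC:CT = 5:2 ⇒ C = (0, 5/7)
3. E lies on line CM with CE:EM = -3:2 ⇒ E = (15, -10/7)
4. Y is the centroid of triangle EWS ⇒ Y = (16/3, -10/21)
2·[MYE] = 30/7, 2·[EST] = -15
[MYE]:[EST] = 30/7:-15 = -2/7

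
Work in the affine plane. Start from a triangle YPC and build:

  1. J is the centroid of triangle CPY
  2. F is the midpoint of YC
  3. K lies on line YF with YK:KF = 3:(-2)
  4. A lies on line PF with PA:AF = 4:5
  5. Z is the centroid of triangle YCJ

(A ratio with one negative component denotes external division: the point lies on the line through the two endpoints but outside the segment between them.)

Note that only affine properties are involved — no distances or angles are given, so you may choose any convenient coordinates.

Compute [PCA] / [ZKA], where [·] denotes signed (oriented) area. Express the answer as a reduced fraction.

Set Y = (0, 0), P = (1, 0), C = (0, 1); any affine frame gives the same invariant.
1. J is the centroid of triangle CPY ⇒ J = (1/3, 1/3)
2. F is the midpoint of YC ⇒ F = (0, 1/2)
3. K lies on line YF with YK:KF = 3:(-2) ⇒ K = (0, 3/2)
4. A lies on line PF with PA:AF = 4:5 ⇒ A = (5/9, 2/9)
5. Z is the centroid of triangle YCJ ⇒ Z = (1/9, 4/9)
2·[PCA] = 2/9, 2·[ZKA] = -4/9
[PCA]:[ZKA] = 2/9:-4/9 = -1/2

[PCA]:[ZKA] = -1/2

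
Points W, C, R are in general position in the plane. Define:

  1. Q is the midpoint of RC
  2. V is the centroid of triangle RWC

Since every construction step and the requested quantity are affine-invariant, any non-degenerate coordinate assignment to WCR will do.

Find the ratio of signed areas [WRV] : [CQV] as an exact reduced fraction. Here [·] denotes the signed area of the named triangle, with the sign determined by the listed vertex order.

Choose coordinates W = (0, 0), C = (1, 0), R = (0, 1).
1. Q is the midpoint of RC ⇒ Q = (1/2, 1/2)
2. V is the centroid of triangle RWC ⇒ V = (1/3, 1/3)
2·[WRV] = -1/3, 2·[CQV] = 1/6
[WRV]:[CQV] = -1/3:1/6 = -2

[WRV]:[CQV] = -2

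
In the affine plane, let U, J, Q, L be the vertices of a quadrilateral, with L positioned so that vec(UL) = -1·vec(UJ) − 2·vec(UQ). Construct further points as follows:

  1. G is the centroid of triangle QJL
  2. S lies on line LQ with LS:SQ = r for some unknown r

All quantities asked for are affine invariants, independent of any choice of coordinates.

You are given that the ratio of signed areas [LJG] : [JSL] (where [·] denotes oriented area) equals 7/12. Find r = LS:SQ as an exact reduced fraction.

r = 4/3

Set U = (0, 0), J = (1, 0), Q = (0, 1), L = (-1, -2); any affine frame gives the same invariant.
1. G is the centroid of triangle QJL ⇒ G = (0, -1/3)
2. With LS:SQ = r, write λ = r/(r+1) so S = L + λ·(Q−L); S is affine-linear in λ
Every point depending on S is an affine combination of S and λ-independent points, so each such coordinate is linear in λ; the λ² term in each signed area is a multiple of (Q−L)×(Q−L) = 0, so 2·[LJG] and 2·[JSL] are each linear in λ. Evaluating at λ=0 and λ=1:
  2·[LJG] = 4/3,   2·[JSL] = 4·λ
So [LJG]:[JSL] = (4/3) / (4·λ). Setting this equal to 7/12:
  4/3 = 7/12·(4·λ)  ⇒  λ = 4/7
Then r = λ/(1−λ) = (4/7)/(3/7) = 4/3. Check: with r = 4/3, S = (-3/7, -2/7) and [LJG]:[JSL] = 7/12 as required.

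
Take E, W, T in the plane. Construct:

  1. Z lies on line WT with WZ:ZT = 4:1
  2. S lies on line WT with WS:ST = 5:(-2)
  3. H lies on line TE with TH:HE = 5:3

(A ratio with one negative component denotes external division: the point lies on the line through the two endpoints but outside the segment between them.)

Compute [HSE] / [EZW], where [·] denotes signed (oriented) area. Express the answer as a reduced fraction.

[HSE]:[EZW] = -5/16

Choose coordinates E = (0, 0), W = (1, 0), T = (0, 1).
1. Z lies on line WT with WZ:ZT = 4:1 ⇒ Z = (1/5, 4/5)
2. S lies on line WT with WS:ST = 5:(-2) ⇒ S = (-2/3, 5/3)
3. H lies on line TE with TH:HE = 5:3 ⇒ H = (0, 3/8)
2·[HSE] = 1/4, 2·[EZW] = -4/5
[HSE]:[EZW] = 1/4:-4/5 = -5/16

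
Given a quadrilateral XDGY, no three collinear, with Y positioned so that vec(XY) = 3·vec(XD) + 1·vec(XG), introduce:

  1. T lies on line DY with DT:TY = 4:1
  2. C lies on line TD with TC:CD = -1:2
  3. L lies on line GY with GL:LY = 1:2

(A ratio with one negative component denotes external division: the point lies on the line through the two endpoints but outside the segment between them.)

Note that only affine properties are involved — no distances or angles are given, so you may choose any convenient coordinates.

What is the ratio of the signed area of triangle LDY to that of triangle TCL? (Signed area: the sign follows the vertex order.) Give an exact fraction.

Work in coordinates with X = (0, 0), D = (1, 0), G = (0, 1), Y = (3, 1).
1. T lies on line DY with DT:TY = 4:1 ⇒ T = (13/5, 4/5)
2. C lies on line TD with TC:CD = -1:2 ⇒ C = (21/5, 8/5)
3. L lies on line GY with GL:LY = 1:2 ⇒ L = (1, 1)
2·[LDY] = 2, 2·[TCL] = 8/5
[LDY]:[TCL] = 2:8/5 = 5/4

[LDY]:[TCL] = 5/4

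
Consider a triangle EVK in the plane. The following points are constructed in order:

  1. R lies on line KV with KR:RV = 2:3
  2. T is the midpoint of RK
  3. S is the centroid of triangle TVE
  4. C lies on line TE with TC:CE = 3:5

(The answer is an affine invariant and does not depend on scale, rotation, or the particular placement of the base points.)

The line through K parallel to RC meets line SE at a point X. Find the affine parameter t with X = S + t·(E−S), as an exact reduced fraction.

Work in coordinates with E = (0, 0), V = (1, 0), K = (0, 1).
1. R lies on line KV with KR:RV = 2:3 ⇒ R = (2/5, 3/5)
2. T is the midpoint of RK ⇒ T = (1/5, 4/5)
3. S is the centroid of triangle TVE ⇒ S = (2/5, 4/15)
4. C lies on line TE with TC:CE = 3:5 ⇒ C = (1/8, 1/2)
through K parallel to RC: direction (-11/40, -1/10); meets SE at X = (33/10, 11/5)
X = S + t·(E−S) with t = -29/4

t = -29/4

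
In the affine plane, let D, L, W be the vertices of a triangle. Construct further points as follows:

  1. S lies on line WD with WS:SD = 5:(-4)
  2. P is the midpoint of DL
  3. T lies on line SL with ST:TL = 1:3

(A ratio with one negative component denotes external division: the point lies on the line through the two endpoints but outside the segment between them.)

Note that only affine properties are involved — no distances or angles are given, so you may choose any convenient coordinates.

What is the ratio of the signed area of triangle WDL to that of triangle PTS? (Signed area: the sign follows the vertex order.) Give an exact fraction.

Assign D = (0, 0), L = (1, 0), W = (0, 1) — the answer is frame-independent, so this choice is without loss of generality.
1. S lies on line WD with WS:SD = 5:(-4) ⇒ S = (0, -4)
2. P is the midpoint of DL ⇒ P = (1/2, 0)
3. T lies on line SL with ST:TL = 1:3 ⇒ T = (1/4, -3)
2·[WDL] = 1, 2·[PTS] = -1/2
[WDL]:[PTS] = 1:-1/2 = -2

[WDL]:[PTS] = -2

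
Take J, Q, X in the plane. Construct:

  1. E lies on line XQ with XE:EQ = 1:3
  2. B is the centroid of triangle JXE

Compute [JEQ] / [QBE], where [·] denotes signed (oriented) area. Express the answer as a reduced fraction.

[JEQ]:[QBE] = 3

Choose coordinates J = (0, 0), Q = (1, 0), X = (0, 1).
1. E lies on line XQ with XE:EQ = 1:3 ⇒ E = (1/4, 3/4)
2. B is the centroid of triangle JXE ⇒ B = (1/12, 7/12)
2·[JEQ] = -3/4, 2·[QBE] = -1/4
[JEQ]:[QBE] = -3/4:-1/4 = 3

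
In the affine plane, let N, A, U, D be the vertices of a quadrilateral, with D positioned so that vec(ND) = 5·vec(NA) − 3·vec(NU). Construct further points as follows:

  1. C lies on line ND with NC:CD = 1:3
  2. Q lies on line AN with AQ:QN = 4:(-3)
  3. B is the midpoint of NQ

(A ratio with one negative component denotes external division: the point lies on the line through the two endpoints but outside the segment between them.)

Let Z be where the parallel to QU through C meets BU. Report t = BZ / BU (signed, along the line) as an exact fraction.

Choose coordinates N = (0, 0), A = (1, 0), U = (0, 1), D = (5, -3).
1. C lies on line ND with NC:CD = 1:3 ⇒ C = (5/4, -3/4)
2. Q lies on line AN with AQ:QN = 4:(-3) ⇒ Q = (-3, 0)
3. B is the midpoint of NQ ⇒ B = (-3/2, 0)
through C parallel to QU: direction (3, 1); meets BU at Z = (-13/2, -10/3)
Z = B + t·(U−B) with t = -10/3

t = -10/3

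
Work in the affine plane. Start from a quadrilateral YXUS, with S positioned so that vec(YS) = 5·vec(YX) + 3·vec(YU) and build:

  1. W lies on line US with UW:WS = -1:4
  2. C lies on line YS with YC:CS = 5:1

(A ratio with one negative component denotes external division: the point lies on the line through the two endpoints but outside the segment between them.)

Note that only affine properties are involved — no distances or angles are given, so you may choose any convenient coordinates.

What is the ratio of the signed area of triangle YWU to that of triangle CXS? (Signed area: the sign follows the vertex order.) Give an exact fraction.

[YWU]:[CXS] = -10/3

Choose coordinates Y = (0, 0), X = (1, 0), U = (0, 1), S = (5, 3).
1. W lies on line US with UW:WS = -1:4 ⇒ W = (-5/3, 1/3)
2. C lies on line YS with YC:CS = 5:1 ⇒ C = (25/6, 5/2)
2·[YWU] = -5/3, 2·[CXS] = 1/2
[YWU]:[CXS] = -5/3:1/2 = -10/3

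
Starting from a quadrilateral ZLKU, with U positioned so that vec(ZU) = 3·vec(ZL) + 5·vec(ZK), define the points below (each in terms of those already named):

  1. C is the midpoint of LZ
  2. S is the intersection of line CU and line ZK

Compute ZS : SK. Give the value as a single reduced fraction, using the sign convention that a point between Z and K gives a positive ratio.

Work in coordinates with Z = (0, 0), L = (1, 0), K = (0, 1), U = (3, 5).
1. C is the midpoint of LZ ⇒ C = (1/2, 0)
2. S is the intersection of line CU and line ZK ⇒ S = (0, -1)
S = Z + t·(K−Z) with t = -1, so ZS:SK = t:(1−t) = -1:2

ZS:SK = -1/2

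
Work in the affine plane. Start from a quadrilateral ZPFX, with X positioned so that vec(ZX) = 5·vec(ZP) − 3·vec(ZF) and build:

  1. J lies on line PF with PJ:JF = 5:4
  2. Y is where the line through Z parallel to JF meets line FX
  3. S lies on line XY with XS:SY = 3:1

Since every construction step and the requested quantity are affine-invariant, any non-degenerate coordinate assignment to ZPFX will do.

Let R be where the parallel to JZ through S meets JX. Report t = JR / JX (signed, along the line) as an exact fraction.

Choose coordinates Z = (0, 0), P = (1, 0), F = (0, 1), X = (5, -3).
1. J lies on line PF with PJ:JF = 5:4 ⇒ J = (4/9, 5/9)
2. Y is where the line through Z parallel to JF meets line FX ⇒ Y = (-5, 5)
3. S lies on line XY with XS:SY = 3:1 ⇒ S = (-5/2, 3)
through S parallel to JZ: direction (-4/9, -5/9); meets JX at R = (-571/222, 323/111)
R = J + t·(X−J) with t = -49/74

t = -49/74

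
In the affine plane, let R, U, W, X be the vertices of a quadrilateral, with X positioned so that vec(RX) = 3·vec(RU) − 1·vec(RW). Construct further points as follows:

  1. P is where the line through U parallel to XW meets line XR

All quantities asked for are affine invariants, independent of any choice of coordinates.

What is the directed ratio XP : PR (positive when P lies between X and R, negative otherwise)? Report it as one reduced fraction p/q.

XP:PR = 1/2

Choose coordinates R = (0, 0), U = (1, 0), W = (0, 1), X = (3, -1).
1. P is where the line through U parallel to XW meets line XR ⇒ P = (2, -2/3)
P = X + t·(R−X) with t = 1/3, so XP:PR = t:(1−t) = 1/3:2/3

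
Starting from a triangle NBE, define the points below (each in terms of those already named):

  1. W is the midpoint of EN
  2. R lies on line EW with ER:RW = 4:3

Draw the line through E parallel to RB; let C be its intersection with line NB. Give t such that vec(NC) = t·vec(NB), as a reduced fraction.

t = 7/5

Choose coordinates N = (0, 0), B = (1, 0), E = (0, 1).
1. W is the midpoint of EN ⇒ W = (0, 1/2)
2. R lies on line EW with ER:RW = 4:3 ⇒ R = (0, 5/7)
through E parallel to RB: direction (1, -5/7); meets NB at C = (7/5, 0)
C = N + t·(B−N) with t = 7/5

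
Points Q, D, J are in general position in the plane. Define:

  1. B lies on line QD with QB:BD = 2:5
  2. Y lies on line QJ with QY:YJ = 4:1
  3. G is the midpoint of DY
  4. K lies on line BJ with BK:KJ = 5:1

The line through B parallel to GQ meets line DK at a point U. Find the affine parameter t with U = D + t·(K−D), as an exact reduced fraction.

Set Q = (0, 0), D = (1, 0), J = (0, 1); any affine frame gives the same invariant.
1. B lies on line QD with QB:BD = 2:5 ⇒ B = (2/7, 0)
2. Y lies on line QJ with QY:YJ = 4:1 ⇒ Y = (0, 4/5)
3. G is the midpoint of DY ⇒ G = (1/2, 2/5)
4. K lies on line BJ with BK:KJ = 5:1 ⇒ K = (1/21, 5/6)
through B parallel to GQ: direction (-1/2, -2/5); meets DK at U = (309/469, 20/67)
U = D + t·(K−D) with t = 24/67

t = 24/67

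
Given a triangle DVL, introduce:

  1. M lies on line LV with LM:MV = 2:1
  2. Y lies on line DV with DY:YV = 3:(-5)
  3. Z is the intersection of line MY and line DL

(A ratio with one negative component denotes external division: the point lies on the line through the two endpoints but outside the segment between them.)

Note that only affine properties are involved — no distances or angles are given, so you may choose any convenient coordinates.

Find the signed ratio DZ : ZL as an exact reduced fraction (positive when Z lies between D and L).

Work in coordinates with D = (0, 0), V = (1, 0), L = (0, 1).
1. M lies on line LV with LM:MV = 2:1 ⇒ M = (2/3, 1/3)
2. Y lies on line DV with DY:YV = 3:(-5) ⇒ Y = (-3/2, 0)
3. Z is the intersection of line MY and line DL ⇒ Z = (0, 3/13)
Z = D + t·(L−D) with t = 3/13, so DZ:ZL = t:(1−t) = 3/13:10/13

DZ:ZL = 3/10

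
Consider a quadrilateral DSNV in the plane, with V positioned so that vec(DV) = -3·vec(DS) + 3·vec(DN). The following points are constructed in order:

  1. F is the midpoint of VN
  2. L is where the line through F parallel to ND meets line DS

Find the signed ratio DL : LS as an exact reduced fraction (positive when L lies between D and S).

Set D = (0, 0), S = (1, 0), N = (0, 1), V = (-3, 3); any affine frame gives the same invariant.
1. F is the midpoint of VN ⇒ F = (-3/2, 2)
2. L is where the line through F parallel to ND meets line DS ⇒ L = (-3/2, 0)
L = D + t·(S−D) with t = -3/2, so DL:LS = t:(1−t) = -3/2:5/2

DL:LS = -3/5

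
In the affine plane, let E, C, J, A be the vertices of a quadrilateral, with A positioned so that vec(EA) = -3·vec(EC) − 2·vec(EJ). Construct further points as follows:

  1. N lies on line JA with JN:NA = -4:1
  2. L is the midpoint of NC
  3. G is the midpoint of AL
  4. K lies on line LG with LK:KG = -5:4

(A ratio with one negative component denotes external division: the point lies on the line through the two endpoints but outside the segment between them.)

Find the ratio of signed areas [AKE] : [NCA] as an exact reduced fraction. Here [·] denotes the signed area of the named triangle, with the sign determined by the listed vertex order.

Assign E = (0, 0), C = (1, 0), J = (0, 1), A = (-3, -2) — the answer is frame-independent, so this choice is without loss of generality.
1. N lies on line JA with JN:NA = -4:1 ⇒ N = (-4, -3)
2. L is the midpoint of NC ⇒ L = (-3/2, -3/2)
3. G is the midpoint of AL ⇒ G = (-9/4, -7/4)
4. K lies on line LG with LK:KG = -5:4 ⇒ K = (-21/4, -11/4)
2·[AKE] = -9/4, 2·[NCA] = 2
[AKE]:[NCA] = -9/4:2 = -9/8

[AKE]:[NCA] = -9/8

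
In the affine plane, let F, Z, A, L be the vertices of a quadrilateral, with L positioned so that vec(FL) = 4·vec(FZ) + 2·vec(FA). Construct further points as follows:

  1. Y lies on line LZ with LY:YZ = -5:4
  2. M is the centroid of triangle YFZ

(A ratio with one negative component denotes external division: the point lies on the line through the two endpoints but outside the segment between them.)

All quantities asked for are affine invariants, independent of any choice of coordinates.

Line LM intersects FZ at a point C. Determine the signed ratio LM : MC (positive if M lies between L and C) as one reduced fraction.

Work in coordinates with F = (0, 0), Z = (1, 0), A = (0, 1), L = (4, 2).
1. Y lies on line LZ with LY:YZ = -5:4 ⇒ Y = (-11, -8)
2. M is the centroid of triangle YFZ ⇒ M = (-10/3, -8/3)
line LM meets FZ at C = (6/7, 0)
M = L + t·(C−L) with t = 7/3, so LM:MC = 7/3:-4/3

LM:MC = -7/4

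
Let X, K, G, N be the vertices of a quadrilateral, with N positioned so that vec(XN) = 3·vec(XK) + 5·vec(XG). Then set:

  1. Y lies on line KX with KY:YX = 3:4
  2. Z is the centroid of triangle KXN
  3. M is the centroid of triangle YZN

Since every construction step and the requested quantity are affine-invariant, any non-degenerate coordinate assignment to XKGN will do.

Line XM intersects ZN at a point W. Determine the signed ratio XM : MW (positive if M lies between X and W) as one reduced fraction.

Work in coordinates with X = (0, 0), K = (1, 0), G = (0, 1), N = (3, 5).
1. Y lies on line KX with KY:YX = 3:4 ⇒ Y = (4/7, 0)
2. Z is the centroid of triangle KXN ⇒ Z = (4/3, 5/3)
3. M is the centroid of triangle YZN ⇒ M = (103/63, 20/9)
line XM meets ZN at W = (103/66, 70/33)
M = X + t·(W−X) with t = 22/21, so XM:MW = 22/21:-1/21

XM:MW = -22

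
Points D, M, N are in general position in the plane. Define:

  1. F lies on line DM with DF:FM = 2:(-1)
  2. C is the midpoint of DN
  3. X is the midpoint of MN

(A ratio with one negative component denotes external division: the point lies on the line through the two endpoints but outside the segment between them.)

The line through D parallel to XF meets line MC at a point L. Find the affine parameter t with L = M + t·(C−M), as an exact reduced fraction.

t = -2

Work in coordinates with D = (0, 0), M = (1, 0), N = (0, 1).
1. F lies on line DM with DF:FM = 2:(-1) ⇒ F = (2, 0)
2. C is the midpoint of DN ⇒ C = (0, 1/2)
3. X is the midpoint of MN ⇒ X = (1/2, 1/2)
through D parallel to XF: direction (3/2, -1/2); meets MC at L = (3, -1)
L = M + t·(C−M) with t = -2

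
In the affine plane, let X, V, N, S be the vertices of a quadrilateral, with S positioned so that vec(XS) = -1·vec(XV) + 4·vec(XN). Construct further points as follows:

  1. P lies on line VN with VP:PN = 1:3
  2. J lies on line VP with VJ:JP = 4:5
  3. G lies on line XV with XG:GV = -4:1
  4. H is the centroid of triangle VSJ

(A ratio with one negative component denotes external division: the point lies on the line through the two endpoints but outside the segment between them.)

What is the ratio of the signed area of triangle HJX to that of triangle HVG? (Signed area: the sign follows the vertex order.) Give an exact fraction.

[HJX]:[HVG] = -96/37

Work in coordinates with X = (0, 0), V = (1, 0), N = (0, 1), S = (-1, 4).
1. P lies on line VN with VP:PN = 1:3 ⇒ P = (3/4, 1/4)
2. J lies on line VP with VJ:JP = 4:5 ⇒ J = (8/9, 1/9)
3. G lies on line XV with XG:GV = -4:1 ⇒ G = (4/3, 0)
4. H is the centroid of triangle VSJ ⇒ H = (8/27, 37/27)
2·[HJX] = -32/27, 2·[HVG] = 37/81
[HJX]:[HVG] = -32/27:37/81 = -96/37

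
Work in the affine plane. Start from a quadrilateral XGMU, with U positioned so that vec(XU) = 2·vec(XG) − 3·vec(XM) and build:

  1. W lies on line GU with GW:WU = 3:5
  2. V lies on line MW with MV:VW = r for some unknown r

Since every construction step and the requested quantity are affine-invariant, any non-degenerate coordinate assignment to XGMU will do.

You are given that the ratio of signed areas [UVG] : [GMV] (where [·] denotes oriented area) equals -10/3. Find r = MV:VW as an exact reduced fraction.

Choose coordinates X = (0, 0), G = (1, 0), M = (0, 1), U = (2, -3).
1. W lies on line GU with GW:WU = 3:5 ⇒ W = (11/8, -9/8)
2. With MV:VW = r, write λ = r/(r+1) so V = M + λ·(W−M); V is affine-linear in λ
Every point depending on V is an affine combination of V and λ-independent points, so each such coordinate is linear in λ; the λ² term in each signed area is a multiple of (W−M)×(W−M) = 0, so 2·[UVG] and 2·[GMV] are each linear in λ. Evaluating at λ=0 and λ=1:
  2·[UVG] = 2·λ − 2,   2·[GMV] = 3/4·λ
So [UVG]:[GMV] = (2·λ − 2) / (3/4·λ). Setting this equal to -10/3:
  2·λ − 2 = -10/3·(3/4·λ)  ⇒  λ = 4/9
Then r = λ/(1−λ) = (4/9)/(5/9) = 4/5. Check: with r = 4/5, V = (11/18, 1/18) and [UVG]:[GMV] = -10/3 as required.

r = 4/5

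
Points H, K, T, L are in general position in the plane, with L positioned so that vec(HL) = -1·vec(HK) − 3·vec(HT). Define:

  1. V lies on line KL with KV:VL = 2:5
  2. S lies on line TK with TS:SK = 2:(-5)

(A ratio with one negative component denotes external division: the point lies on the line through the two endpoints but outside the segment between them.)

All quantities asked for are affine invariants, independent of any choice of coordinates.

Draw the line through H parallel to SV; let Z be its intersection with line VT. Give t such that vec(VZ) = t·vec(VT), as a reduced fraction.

t = -3/20

Work in coordinates with H = (0, 0), K = (1, 0), T = (0, 1), L = (-1, -3).
1. V lies on line KL with KV:VL = 2:5 ⇒ V = (3/7, -6/7)
2. S lies on line TK with TS:SK = 2:(-5) ⇒ S = (-2/3, 5/3)
through H parallel to SV: direction (23/21, -53/21); meets VT at Z = (69/140, -159/140)
Z = V + t·(T−V) with t = -3/20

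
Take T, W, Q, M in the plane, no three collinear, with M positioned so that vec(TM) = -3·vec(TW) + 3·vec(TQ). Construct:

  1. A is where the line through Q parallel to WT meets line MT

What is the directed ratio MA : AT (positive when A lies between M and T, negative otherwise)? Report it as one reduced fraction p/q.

MA:AT = 2

Set T = (0, 0), W = (1, 0), Q = (0, 1), M = (-3, 3); any affine frame gives the same invariant.
1. A is where the line through Q parallel to WT meets line MT ⇒ A = (-1, 1)
A = M + t·(T−M) with t = 2/3, so MA:AT = t:(1−t) = 2/3:1/3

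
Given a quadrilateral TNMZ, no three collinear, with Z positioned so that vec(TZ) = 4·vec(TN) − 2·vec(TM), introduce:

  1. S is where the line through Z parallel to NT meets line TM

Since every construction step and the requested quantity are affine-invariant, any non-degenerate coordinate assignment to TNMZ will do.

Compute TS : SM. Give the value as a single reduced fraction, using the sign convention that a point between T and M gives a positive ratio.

TS:SM = -2/3

Work in coordinates with T = (0, 0), N = (1, 0), M = (0, 1), Z = (4, -2).
1. S is where the line through Z parallel to NT meets line TM ⇒ S = (0, -2)
S = T + t·(M−T) with t = -2, so TS:SM = t:(1−t) = -2:3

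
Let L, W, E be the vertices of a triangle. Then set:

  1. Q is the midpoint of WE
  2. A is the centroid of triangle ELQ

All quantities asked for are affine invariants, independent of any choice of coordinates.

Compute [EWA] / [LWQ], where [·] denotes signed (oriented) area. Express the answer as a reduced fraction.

Assign L = (0, 0), W = (1, 0), E = (0, 1) — the answer is frame-independent, so this choice is without loss of generality.
1. Q is the midpoint of WE ⇒ Q = (1/2, 1/2)
2. A is the centroid of triangle ELQ ⇒ A = (1/6, 1/2)
2·[EWA] = -1/3, 2·[LWQ] = 1/2
[EWA]:[LWQ] = -1/3:1/2 = -2/3

[EWA]:[LWQ] = -2/3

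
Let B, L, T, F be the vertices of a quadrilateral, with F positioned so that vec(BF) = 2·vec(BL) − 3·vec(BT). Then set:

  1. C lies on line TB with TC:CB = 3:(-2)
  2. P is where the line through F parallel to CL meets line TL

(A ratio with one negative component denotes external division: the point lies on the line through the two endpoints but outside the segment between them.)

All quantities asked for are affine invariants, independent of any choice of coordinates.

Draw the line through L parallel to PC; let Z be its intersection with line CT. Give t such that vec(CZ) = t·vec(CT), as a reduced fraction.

Work in coordinates with B = (0, 0), L = (1, 0), T = (0, 1), F = (2, -3).
1. C lies on line TB with TC:CB = 3:(-2) ⇒ C = (0, -2)
2. P is where the line through F parallel to CL meets line TL ⇒ P = (8/3, -5/3)
through L parallel to PC: direction (-8/3, -1/3); meets CT at Z = (0, -1/8)
Z = C + t·(T−C) with t = 5/8

t = 5/8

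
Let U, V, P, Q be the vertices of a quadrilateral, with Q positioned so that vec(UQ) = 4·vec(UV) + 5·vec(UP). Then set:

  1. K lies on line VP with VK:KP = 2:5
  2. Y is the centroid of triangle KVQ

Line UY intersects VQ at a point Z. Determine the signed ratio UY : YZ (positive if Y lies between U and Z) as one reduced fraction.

Assign U = (0, 0), V = (1, 0), P = (0, 1), Q = (4, 5) — the answer is frame-independent, so this choice is without loss of generality.
1. K lies on line VP with VK:KP = 2:5 ⇒ K = (5/7, 2/7)
2. Y is the centroid of triangle KVQ ⇒ Y = (40/21, 37/21)
line UY meets VQ at Z = (200/89, 185/89)
Y = U + t·(Z−U) with t = 89/105, so UY:YZ = 89/105:16/105

UY:YZ = 89/16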